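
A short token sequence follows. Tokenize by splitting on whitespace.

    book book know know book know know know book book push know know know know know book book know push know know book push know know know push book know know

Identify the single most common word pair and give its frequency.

"know know", 11 times

Bigram frequencies (highest first):
  know know: 11
  book know: 4
  know book: 4
  book book: 3
  push know: 3
  book push: 2
  … (2 more, each ≤ 2)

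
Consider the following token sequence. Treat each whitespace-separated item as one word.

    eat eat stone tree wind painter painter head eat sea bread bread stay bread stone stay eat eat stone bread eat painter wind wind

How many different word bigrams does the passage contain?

21

24 tokens → 23 bigram windows in total.
Repeated bigrams (each contributes count−1 duplicates):
  eat eat: 2
  eat stone: 2
2 duplicate windows → 23 − 2 = 21 distinct.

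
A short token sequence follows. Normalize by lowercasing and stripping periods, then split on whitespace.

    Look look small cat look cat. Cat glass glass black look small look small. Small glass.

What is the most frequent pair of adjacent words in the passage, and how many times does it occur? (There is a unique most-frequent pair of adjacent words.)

"look small", 3 times

Bigram frequencies (highest first):
  look small: 3
  look look: 1
  small cat: 1
  cat look: 1
  look cat: 1
  cat cat: 1
  … (7 more, each ≤ 1)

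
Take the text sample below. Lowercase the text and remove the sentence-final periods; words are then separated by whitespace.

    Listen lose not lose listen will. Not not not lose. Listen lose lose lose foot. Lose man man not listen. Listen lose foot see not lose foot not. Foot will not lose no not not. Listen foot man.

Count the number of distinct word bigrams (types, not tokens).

38 tokens → 37 bigram windows in total.
Repeated bigrams (each contributes count−1 duplicates):
  not lose: 4
  listen lose: 3
  lose foot: 3
  not not: 3
  lose listen: 2
  lose lose: 2
  not listen: 2
  will not: 2
13 duplicate windows → 37 − 13 = 24 distinct.

24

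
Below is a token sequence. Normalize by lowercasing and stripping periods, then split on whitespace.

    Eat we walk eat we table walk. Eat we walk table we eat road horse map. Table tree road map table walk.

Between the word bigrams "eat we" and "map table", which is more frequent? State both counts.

"eat we": 3 occurrences
"map table": 2 occurrences

"eat we" (3 vs 2)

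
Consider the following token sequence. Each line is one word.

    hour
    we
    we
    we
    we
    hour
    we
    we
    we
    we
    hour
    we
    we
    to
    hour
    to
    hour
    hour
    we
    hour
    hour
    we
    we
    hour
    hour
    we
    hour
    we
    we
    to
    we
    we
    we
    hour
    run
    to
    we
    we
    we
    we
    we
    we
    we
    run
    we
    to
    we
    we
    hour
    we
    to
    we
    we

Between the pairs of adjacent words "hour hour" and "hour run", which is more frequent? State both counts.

"hour hour" (3 vs 1)

"hour hour": 3 occurrences
"hour run": 1 occurrence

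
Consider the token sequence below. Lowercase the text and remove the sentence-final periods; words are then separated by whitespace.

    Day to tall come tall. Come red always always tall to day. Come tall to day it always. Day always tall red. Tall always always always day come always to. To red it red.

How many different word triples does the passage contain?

31

34 tokens → 32 trigram windows in total.
Repeated trigrams (each contributes count−1 duplicates):
  tall to day: 2
1 duplicate windows → 32 − 1 = 31 distinct.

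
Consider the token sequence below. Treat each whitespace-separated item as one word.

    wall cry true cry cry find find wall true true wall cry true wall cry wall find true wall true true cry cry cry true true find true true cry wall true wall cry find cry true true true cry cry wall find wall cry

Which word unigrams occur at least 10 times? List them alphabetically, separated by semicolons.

cry; true; wall

Unigram counts meeting the condition (at least 10 times):
  cry: 14
  true: 15
  wall: 10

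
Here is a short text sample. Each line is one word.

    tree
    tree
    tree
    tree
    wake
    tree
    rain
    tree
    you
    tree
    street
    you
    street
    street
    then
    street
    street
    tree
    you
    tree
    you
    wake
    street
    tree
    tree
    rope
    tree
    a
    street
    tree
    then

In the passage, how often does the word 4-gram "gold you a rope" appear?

0

Scanning the 28 overlapping 4-gram windows for "gold you a rope":
  (none found)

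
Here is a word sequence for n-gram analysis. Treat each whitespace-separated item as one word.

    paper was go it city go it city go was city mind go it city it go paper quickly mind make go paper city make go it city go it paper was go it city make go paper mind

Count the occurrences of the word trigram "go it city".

Scanning the 37 overlapping trigram windows for "go it city":
  position 3–5: go it city
  position 6–8: go it city
  position 13–15: go it city
  position 26–28: go it city
  position 33–35: go it city

5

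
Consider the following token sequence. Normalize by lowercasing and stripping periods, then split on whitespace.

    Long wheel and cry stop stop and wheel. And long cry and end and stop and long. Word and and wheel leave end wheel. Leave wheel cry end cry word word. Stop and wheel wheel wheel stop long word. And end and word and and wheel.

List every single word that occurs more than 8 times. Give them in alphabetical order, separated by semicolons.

and; wheel

Unigram counts meeting the condition (more than 8 times):
  and: 13
  wheel: 9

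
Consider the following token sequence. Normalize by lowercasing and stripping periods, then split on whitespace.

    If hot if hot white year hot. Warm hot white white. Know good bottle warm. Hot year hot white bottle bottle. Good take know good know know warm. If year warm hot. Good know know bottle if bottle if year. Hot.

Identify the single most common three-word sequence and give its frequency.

"good know know", 2 times

Trigram frequencies (highest first):
  good know know: 2
  if hot if: 1
  hot if hot: 1
  if hot white: 1
  hot white year: 1
  white year hot: 1
  … (32 more, each ≤ 1)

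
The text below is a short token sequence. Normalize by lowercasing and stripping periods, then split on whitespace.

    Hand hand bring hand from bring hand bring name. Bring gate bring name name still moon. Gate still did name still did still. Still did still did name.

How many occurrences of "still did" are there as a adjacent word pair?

Scanning the 27 overlapping bigram windows for "still did":
  position 18–19: still did
  position 21–22: still did
  position 24–25: still did
  position 26–27: still did

4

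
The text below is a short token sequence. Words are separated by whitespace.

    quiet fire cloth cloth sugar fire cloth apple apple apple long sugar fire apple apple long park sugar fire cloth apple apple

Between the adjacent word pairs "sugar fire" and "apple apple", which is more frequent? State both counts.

"apple apple" (4 vs 3)

"sugar fire": 3 occurrences
"apple apple": 4 occurrences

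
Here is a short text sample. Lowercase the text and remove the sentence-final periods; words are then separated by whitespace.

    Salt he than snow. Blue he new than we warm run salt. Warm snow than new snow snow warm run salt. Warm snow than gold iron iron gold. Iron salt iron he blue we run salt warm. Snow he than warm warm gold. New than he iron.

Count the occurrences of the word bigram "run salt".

3

Scanning the 46 overlapping bigram windows for "run salt":
  position 11–12: run salt
  position 20–21: run salt
  position 35–36: run salt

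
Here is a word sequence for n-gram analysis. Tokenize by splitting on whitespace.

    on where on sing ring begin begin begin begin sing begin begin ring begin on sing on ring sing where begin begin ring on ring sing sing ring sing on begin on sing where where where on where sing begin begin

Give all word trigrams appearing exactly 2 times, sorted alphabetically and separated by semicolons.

Trigram counts meeting the condition (exactly 2 times):
  begin begin begin: 2
  begin begin ring: 2
  begin on sing: 2
  on ring sing: 2
  sing begin begin: 2

begin begin begin; begin begin ring; begin on sing; on ring sing; sing begin begin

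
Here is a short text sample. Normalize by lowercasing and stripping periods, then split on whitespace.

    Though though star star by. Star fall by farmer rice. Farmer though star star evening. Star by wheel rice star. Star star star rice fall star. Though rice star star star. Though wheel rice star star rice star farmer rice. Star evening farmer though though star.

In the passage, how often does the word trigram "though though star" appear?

Scanning the 44 overlapping trigram windows for "though though star":
  position 1–3: though though star
  position 44–46: though though star

2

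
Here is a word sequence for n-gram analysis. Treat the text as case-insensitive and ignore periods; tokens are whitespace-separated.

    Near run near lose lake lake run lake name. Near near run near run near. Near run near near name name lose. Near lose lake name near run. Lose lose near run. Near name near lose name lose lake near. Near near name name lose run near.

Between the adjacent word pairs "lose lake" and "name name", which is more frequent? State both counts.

"lose lake": 3 occurrences
"name name": 2 occurrences

"lose lake" (3 vs 2)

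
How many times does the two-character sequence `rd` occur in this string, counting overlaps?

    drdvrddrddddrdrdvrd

Sliding a length-2 window over the 19 characters (18 positions):
  position 2–3: rd
  position 5–6: rd
  position 8–9: rd
  position 13–14: rd
  position 15–16: rd
  position 18–19: rd

6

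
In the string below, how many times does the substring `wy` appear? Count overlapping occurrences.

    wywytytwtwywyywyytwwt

Sliding a length-2 window over the 21 characters (20 positions):
  position 1–2: wy
  position 3–4: wy
  position 10–11: wy
  position 12–13: wy
  position 15–16: wy

5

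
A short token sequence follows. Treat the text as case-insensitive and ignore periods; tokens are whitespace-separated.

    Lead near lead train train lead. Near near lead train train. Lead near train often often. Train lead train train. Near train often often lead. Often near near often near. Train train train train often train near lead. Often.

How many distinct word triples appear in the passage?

39 tokens → 37 trigram windows in total.
Repeated trigrams (each contributes count−1 duplicates):
  lead train train: 3
  near lead train: 2
  near train often: 2
  train lead near: 2
  train often often: 2
  train train lead: 2
  train train train: 2
8 duplicate windows → 37 − 8 = 29 distinct.

29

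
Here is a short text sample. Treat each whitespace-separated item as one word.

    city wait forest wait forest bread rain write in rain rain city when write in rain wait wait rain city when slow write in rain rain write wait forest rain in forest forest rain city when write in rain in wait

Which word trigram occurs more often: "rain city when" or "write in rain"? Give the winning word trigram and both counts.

"write in rain" (4 vs 3)

"rain city when": 3 occurrences
"write in rain": 4 occurrences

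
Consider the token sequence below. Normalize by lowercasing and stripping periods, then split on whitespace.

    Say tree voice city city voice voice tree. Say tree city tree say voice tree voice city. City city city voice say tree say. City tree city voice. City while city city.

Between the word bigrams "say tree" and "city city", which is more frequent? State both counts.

"city city" (5 vs 3)

"say tree": 3 occurrences
"city city": 5 occurrences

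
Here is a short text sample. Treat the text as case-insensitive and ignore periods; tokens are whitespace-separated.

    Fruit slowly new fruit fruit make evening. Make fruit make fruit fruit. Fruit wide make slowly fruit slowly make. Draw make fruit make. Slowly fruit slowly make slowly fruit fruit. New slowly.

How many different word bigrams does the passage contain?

17

32 tokens → 31 bigram windows in total.
Repeated bigrams (each contributes count−1 duplicates):
  fruit fruit: 4
  fruit make: 3
  fruit slowly: 3
  make fruit: 3
  make slowly: 3
  slowly fruit: 3
  slowly make: 2
14 duplicate windows → 31 − 14 = 17 distinct.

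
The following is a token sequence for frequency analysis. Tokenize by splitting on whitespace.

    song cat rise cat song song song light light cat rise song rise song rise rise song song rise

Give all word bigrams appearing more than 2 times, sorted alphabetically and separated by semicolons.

Bigram counts meeting the condition (more than 2 times):
  rise song: 3
  song rise: 3
  song song: 3

rise song; song rise; song song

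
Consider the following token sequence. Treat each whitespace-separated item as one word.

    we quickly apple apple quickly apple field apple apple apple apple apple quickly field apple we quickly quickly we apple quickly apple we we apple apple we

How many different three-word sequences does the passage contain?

27 tokens → 25 trigram windows in total.
Repeated trigrams (each contributes count−1 duplicates):
  apple apple apple: 3
  apple apple quickly: 2
  apple quickly apple: 2
4 duplicate windows → 25 − 4 = 21 distinct.

21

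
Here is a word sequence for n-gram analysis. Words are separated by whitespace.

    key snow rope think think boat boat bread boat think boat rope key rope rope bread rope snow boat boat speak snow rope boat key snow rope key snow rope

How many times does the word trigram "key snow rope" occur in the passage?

Scanning the 28 overlapping trigram windows for "key snow rope":
  position 1–3: key snow rope
  position 25–27: key snow rope
  position 28–30: key snow rope

3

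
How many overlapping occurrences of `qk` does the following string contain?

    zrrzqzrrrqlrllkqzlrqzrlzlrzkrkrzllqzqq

0

Sliding a length-2 window over the 38 characters (37 positions):
  (no match at any position)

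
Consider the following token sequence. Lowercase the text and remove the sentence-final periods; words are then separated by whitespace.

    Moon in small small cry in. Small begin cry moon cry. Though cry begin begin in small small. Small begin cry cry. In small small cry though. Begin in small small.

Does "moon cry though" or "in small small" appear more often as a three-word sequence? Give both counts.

"in small small" (4 vs 1)

"moon cry though": 1 occurrence
"in small small": 4 occurrences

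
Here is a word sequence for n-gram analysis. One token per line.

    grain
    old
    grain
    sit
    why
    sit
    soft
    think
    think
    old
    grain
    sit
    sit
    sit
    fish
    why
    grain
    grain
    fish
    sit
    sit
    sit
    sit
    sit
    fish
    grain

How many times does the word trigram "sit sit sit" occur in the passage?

Scanning the 24 overlapping trigram windows for "sit sit sit":
  position 12–14: sit sit sit
  position 20–22: sit sit sit
  position 21–23: sit sit sit
  position 22–24: sit sit sit

4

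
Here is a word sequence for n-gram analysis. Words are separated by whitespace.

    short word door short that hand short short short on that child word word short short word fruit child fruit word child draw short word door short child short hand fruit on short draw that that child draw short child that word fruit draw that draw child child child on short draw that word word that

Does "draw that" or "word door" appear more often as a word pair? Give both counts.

"draw that": 3 occurrences
"word door": 2 occurrences

"draw that" (3 vs 2)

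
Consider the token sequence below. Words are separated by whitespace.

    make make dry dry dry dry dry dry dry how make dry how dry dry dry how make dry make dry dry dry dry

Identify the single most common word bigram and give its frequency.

"dry dry", 11 times

Bigram frequencies (highest first):
  dry dry: 11
  make dry: 4
  dry how: 3
  how make: 2
  make make: 1
  how dry: 1
  … (1 more, each ≤ 1)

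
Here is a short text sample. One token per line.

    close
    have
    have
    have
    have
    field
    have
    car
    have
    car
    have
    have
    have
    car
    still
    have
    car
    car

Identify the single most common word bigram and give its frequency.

Bigram frequencies (highest first):
  have have: 5
  have car: 4
  car have: 2
  close have: 1
  have field: 1
  field have: 1
  … (3 more, each ≤ 1)

"have have", 5 times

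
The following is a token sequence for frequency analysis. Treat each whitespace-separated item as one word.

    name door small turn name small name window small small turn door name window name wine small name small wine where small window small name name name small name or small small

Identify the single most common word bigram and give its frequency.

"small name", 4 times

Bigram frequencies (highest first):
  small name: 4
  name small: 3
  small turn: 2
  name window: 2
  window small: 2
  small small: 2
  … (15 more, each ≤ 2)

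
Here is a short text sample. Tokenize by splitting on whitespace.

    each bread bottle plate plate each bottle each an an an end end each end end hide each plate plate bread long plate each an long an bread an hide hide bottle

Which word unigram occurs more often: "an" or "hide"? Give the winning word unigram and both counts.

"an": 6 occurrences
"hide": 3 occurrences

"an" (6 vs 3)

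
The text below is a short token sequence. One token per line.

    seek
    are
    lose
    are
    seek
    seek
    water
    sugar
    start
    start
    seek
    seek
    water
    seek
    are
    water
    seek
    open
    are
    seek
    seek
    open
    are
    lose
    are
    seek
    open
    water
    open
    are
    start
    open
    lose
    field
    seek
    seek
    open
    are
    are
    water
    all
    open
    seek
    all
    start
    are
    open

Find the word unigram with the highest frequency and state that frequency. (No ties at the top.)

Unigram frequencies (highest first):
  seek: 13
  are: 10
  open: 8
  water: 5
  start: 4
  lose: 3
  … (3 more, each ≤ 2)

"seek", 13 times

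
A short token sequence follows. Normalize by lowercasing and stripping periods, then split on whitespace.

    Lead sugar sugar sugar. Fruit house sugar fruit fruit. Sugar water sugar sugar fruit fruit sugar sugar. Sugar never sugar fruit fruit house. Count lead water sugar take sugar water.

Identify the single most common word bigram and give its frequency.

"sugar sugar", 5 times

Bigram frequencies (highest first):
  sugar sugar: 5
  sugar fruit: 4
  fruit fruit: 3
  fruit house: 2
  fruit sugar: 2
  sugar water: 2
  … (10 more, each ≤ 2)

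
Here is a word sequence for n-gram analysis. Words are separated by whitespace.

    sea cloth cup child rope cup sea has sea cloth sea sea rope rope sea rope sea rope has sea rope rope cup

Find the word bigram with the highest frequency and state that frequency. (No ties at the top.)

"sea rope", 4 times

Bigram frequencies (highest first):
  sea rope: 4
  sea cloth: 2
  rope cup: 2
  has sea: 2
  rope rope: 2
  rope sea: 2
  … (8 more, each ≤ 1)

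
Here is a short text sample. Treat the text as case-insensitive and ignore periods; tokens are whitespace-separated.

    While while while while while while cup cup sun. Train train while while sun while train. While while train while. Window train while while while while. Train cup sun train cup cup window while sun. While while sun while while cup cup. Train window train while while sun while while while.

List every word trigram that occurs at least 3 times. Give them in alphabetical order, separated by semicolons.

Trigram counts meeting the condition (at least 3 times):
  sun while while: 3
  train while while: 4
  while sun while: 4
  while while sun: 3
  while while while: 7

sun while while; train while while; while sun while; while while sun; while while while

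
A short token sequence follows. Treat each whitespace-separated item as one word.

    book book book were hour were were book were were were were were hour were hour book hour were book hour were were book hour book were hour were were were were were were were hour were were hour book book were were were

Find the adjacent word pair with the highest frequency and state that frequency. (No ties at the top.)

"were were", 15 times

Bigram frequencies (highest first):
  were were: 15
  were hour: 6
  hour were: 6
  book were: 4
  book book: 3
  were book: 3
  … (2 more, each ≤ 3)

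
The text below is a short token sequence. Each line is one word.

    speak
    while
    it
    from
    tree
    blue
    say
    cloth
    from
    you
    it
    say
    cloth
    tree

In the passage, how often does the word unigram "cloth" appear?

2

Scanning the 14 tokens for "cloth":
  position 8: cloth
  position 13: cloth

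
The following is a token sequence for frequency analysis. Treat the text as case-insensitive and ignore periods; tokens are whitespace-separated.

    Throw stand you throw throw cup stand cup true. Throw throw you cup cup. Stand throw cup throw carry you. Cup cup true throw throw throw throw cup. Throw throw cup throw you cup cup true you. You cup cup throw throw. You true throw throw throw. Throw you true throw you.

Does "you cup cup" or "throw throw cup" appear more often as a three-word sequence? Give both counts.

"you cup cup" (4 vs 3)

"you cup cup": 4 occurrences
"throw throw cup": 3 occurrences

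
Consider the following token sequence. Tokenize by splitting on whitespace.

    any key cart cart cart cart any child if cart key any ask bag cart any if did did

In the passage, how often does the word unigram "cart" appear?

6

Scanning the 19 tokens for "cart":
  position 3: cart
  position 4: cart
  position 5: cart
  position 6: cart
  position 10: cart
  position 15: cart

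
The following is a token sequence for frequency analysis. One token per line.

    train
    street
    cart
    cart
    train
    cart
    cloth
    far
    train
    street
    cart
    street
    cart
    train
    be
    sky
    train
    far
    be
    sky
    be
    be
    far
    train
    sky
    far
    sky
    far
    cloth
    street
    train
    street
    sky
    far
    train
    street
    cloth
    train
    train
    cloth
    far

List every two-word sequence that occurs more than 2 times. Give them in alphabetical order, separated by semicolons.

Bigram counts meeting the condition (more than 2 times):
  far train: 3
  sky far: 3
  street cart: 3
  train street: 4

far train; sky far; street cart; train street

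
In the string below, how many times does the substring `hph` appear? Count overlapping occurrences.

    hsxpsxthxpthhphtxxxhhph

Sliding a length-3 window over the 23 characters (21 positions):
  position 13–15: hph
  position 21–23: hph

2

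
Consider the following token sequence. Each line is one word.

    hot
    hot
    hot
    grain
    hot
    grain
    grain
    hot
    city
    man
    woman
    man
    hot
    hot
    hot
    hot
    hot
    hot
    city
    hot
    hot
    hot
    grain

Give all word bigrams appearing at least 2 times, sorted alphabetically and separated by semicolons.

Bigram counts meeting the condition (at least 2 times):
  grain hot: 2
  hot city: 2
  hot grain: 3
  hot hot: 9

grain hot; hot city; hot grain; hot hot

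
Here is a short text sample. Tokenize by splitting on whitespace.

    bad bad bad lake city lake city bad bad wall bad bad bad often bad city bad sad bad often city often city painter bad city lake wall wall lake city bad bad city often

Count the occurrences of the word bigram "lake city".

3

Scanning the 34 overlapping bigram windows for "lake city":
  position 4–5: lake city
  position 6–7: lake city
  position 30–31: lake city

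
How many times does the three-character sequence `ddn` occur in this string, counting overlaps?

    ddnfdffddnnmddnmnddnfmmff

4

Sliding a length-3 window over the 25 characters (23 positions):
  position 1–3: ddn
  position 8–10: ddn
  position 13–15: ddn
  position 18–20: ddn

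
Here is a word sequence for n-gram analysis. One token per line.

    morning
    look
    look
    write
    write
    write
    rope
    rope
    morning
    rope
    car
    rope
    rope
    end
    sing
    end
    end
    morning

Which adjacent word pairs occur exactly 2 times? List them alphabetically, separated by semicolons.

Bigram counts meeting the condition (exactly 2 times):
  rope rope: 2
  write write: 2

rope rope; write write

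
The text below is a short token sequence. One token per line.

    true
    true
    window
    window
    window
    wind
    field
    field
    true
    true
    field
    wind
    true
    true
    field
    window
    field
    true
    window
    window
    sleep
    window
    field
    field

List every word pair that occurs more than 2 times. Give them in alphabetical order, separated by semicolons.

Bigram counts meeting the condition (more than 2 times):
  true true: 3
  window window: 3

true true; window window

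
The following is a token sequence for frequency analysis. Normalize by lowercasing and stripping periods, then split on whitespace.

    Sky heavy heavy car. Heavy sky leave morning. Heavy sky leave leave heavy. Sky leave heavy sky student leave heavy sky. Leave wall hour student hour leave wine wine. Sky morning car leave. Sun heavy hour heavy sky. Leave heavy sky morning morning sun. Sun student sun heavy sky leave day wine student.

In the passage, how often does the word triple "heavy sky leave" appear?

Scanning the 51 overlapping trigram windows for "heavy sky leave":
  position 5–7: heavy sky leave
  position 9–11: heavy sky leave
  position 13–15: heavy sky leave
  position 20–22: heavy sky leave
  position 37–39: heavy sky leave
  position 48–50: heavy sky leave

6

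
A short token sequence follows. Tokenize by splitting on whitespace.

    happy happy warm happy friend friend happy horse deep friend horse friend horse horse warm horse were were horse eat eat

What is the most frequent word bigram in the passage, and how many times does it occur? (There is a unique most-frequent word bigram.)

Bigram frequencies (highest first):
  friend horse: 2
  happy happy: 1
  happy warm: 1
  warm happy: 1
  happy friend: 1
  friend friend: 1
  … (13 more, each ≤ 1)

"friend horse", 2 times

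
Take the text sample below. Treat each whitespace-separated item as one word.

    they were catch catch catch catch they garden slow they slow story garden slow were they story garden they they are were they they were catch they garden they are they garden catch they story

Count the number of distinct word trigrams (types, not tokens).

30

35 tokens → 33 trigram windows in total.
Repeated trigrams (each contributes count−1 duplicates):
  catch catch catch: 2
  catch they garden: 2
  they were catch: 2
3 duplicate windows → 33 − 3 = 30 distinct.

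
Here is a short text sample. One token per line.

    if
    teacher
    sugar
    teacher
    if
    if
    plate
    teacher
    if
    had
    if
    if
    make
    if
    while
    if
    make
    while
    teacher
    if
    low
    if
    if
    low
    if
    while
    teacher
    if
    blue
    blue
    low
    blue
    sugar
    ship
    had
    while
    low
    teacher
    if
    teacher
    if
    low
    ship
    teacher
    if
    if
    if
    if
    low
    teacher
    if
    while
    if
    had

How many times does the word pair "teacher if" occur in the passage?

Scanning the 53 overlapping bigram windows for "teacher if":
  position 4–5: teacher if
  position 8–9: teacher if
  position 19–20: teacher if
  position 27–28: teacher if
  position 38–39: teacher if
  position 40–41: teacher if
  position 44–45: teacher if
  position 50–51: teacher if

8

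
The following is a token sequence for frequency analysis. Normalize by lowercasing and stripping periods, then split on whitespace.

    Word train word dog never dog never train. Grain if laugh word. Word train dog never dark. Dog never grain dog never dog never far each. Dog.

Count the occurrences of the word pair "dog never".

Scanning the 26 overlapping bigram windows for "dog never":
  position 4–5: dog never
  position 6–7: dog never
  position 15–16: dog never
  position 18–19: dog never
  position 21–22: dog never
  position 23–24: dog never

6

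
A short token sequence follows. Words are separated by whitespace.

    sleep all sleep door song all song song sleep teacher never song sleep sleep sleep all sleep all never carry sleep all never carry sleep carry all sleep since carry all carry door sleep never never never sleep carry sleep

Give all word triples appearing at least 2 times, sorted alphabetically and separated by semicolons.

Trigram counts meeting the condition (at least 2 times):
  all never carry: 2
  never carry sleep: 2
  sleep all never: 2
  sleep all sleep: 2

all never carry; never carry sleep; sleep all never; sleep all sleep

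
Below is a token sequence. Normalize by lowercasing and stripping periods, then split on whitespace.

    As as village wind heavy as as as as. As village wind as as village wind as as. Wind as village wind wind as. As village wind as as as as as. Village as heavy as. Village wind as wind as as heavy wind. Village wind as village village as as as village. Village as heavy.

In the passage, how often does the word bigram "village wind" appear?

Scanning the 55 overlapping bigram windows for "village wind":
  position 3–4: village wind
  position 11–12: village wind
  position 15–16: village wind
  position 21–22: village wind
  position 26–27: village wind
  position 37–38: village wind
  position 45–46: village wind

7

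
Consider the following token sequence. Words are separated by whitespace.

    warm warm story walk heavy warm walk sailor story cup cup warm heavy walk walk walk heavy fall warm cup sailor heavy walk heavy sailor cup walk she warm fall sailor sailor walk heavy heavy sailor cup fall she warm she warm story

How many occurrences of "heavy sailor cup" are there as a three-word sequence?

Scanning the 41 overlapping trigram windows for "heavy sailor cup":
  position 24–26: heavy sailor cup
  position 35–37: heavy sailor cup

2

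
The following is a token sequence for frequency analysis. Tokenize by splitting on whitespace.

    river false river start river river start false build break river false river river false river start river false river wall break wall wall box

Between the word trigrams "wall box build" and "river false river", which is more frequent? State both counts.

"wall box build": 0 occurrences
"river false river": 4 occurrences

"river false river" (4 vs 0)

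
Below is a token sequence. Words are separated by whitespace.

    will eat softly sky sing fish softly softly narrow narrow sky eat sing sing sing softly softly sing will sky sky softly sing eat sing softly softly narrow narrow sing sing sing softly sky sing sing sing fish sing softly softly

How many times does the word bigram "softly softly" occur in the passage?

Scanning the 40 overlapping bigram windows for "softly softly":
  position 7–8: softly softly
  position 16–17: softly softly
  position 26–27: softly softly
  position 40–41: softly softly

4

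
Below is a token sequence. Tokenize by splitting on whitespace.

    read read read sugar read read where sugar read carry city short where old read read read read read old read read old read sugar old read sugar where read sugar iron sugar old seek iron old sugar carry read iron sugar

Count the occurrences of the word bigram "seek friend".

Scanning the 41 overlapping bigram windows for "seek friend":
  (none found)

0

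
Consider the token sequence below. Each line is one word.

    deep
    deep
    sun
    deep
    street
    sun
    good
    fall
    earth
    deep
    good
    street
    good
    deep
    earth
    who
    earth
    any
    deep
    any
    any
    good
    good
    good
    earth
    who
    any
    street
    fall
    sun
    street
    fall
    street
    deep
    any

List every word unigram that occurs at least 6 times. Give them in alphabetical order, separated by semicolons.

deep; good

Unigram counts meeting the condition (at least 6 times):
  deep: 7
  good: 6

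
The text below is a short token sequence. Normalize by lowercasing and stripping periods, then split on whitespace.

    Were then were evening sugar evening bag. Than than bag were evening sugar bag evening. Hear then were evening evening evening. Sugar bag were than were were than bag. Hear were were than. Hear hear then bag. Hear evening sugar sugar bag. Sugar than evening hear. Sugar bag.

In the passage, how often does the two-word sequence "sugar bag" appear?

4

Scanning the 47 overlapping bigram windows for "sugar bag":
  position 13–14: sugar bag
  position 22–23: sugar bag
  position 41–42: sugar bag
  position 47–48: sugar bag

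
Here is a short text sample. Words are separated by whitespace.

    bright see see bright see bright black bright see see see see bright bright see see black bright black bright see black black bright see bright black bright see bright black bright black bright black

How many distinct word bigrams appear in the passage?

35 tokens → 34 bigram windows in total.
Repeated bigrams (each contributes count−1 duplicates):
  black bright: 7
  bright see: 7
  bright black: 6
  see bright: 5
  see see: 5
  see black: 2
26 duplicate windows → 34 − 26 = 8 distinct.

8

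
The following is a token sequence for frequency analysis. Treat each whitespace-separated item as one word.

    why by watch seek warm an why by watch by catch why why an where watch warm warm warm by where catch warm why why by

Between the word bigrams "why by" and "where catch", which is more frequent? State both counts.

"why by": 3 occurrences
"where catch": 1 occurrence

"why by" (3 vs 1)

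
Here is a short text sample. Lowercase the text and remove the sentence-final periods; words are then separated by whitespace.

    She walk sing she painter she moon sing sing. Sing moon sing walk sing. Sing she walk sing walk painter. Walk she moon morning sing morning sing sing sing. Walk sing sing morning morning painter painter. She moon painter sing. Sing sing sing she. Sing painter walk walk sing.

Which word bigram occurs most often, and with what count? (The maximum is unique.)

Bigram frequencies (highest first):
  sing sing: 9
  walk sing: 5
  sing she: 3
  she moon: 3
  sing walk: 3
  she walk: 2
  … (18 more, each ≤ 2)

"sing sing", 9 times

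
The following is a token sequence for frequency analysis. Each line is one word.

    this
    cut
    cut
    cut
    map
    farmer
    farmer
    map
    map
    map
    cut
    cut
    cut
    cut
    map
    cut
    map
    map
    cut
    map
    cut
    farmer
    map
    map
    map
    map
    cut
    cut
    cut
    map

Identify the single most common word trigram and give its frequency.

Trigram frequencies (highest first):
  cut cut cut: 4
  cut cut map: 3
  map map map: 3
  map map cut: 3
  farmer map map: 2
  map cut cut: 2
  … (9 more, each ≤ 2)

"cut cut cut", 4 times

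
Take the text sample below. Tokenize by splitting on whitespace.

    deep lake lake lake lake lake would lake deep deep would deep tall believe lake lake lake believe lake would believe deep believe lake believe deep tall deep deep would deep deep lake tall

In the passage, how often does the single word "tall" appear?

Scanning the 34 tokens for "tall":
  position 13: tall
  position 27: tall
  position 34: tall

3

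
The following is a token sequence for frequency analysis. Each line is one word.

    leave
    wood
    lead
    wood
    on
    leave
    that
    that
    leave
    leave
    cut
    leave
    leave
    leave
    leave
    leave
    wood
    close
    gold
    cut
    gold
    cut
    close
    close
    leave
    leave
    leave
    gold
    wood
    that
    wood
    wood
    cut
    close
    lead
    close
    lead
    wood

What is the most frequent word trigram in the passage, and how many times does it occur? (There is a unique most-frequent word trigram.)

Trigram frequencies (highest first):
  leave leave leave: 4
  leave wood lead: 1
  wood lead wood: 1
  lead wood on: 1
  wood on leave: 1
  on leave that: 1
  … (27 more, each ≤ 1)

"leave leave leave", 4 times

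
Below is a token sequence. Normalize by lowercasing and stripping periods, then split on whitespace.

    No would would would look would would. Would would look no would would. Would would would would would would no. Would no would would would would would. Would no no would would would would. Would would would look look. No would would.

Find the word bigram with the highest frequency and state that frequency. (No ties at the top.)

"would would", 24 times

Bigram frequencies (highest first):
  would would: 24
  no would: 6
  would look: 3
  would no: 3
  look no: 2
  look would: 1
  … (2 more, each ≤ 1)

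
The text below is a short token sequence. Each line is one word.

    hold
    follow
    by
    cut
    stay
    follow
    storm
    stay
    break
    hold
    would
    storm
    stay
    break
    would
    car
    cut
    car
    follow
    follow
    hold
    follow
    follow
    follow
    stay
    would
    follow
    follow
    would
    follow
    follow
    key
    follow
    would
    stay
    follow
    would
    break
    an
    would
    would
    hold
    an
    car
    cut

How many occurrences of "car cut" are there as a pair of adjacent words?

2

Scanning the 44 overlapping bigram windows for "car cut":
  position 16–17: car cut
  position 44–45: car cut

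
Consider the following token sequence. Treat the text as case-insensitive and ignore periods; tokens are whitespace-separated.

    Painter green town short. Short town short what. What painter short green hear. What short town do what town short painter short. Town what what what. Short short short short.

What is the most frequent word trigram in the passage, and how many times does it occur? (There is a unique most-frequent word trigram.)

"short short short", 2 times

Trigram frequencies (highest first):
  short short short: 2
  painter green town: 1
  green town short: 1
  town short short: 1
  short short town: 1
  short town short: 1
  … (21 more, each ≤ 1)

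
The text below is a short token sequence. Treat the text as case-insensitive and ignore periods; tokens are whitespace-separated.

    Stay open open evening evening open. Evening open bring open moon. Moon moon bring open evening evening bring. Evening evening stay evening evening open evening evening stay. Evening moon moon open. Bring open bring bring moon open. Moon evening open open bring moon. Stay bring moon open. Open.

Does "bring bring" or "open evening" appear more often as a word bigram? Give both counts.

"bring bring": 1 occurrence
"open evening": 4 occurrences

"open evening" (4 vs 1)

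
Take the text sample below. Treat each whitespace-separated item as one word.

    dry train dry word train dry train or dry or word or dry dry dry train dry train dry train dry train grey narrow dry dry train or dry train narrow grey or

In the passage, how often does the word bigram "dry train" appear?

8

Scanning the 32 overlapping bigram windows for "dry train":
  position 1–2: dry train
  position 6–7: dry train
  position 15–16: dry train
  position 17–18: dry train
  position 19–20: dry train
  position 21–22: dry train
  position 26–27: dry train
  position 29–30: dry train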